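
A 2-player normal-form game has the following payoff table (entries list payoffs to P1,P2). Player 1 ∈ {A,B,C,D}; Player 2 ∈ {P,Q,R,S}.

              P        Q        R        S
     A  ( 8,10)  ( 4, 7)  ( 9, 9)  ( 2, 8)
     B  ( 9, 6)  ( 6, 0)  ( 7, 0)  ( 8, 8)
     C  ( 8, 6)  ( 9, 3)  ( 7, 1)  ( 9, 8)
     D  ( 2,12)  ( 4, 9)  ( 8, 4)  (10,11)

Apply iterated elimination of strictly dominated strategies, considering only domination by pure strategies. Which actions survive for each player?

P2 drop Q (P beats it: A:10>7 B:6>0 C:6>3 D:12>9)
P2 drop R (P beats it: A:10>9 B:6>0 C:6>1 D:12>4)
P1 drop A (B beats it: P:9>8 S:8>2)
P1→{B,C,D} P2→{P,S}

Remaining: P1:{B,C,D} P2:{P,S}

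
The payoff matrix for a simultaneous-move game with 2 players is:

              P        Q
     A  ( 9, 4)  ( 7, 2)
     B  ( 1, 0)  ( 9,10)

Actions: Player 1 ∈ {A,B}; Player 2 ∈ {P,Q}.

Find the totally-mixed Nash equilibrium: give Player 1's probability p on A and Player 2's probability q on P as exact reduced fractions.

P1 mixes 5/6 on A; P2 mixes 1/5 on P

P1 indiff ⇒ q·9+(1-q)·7 = q·1+(1-q)·9 ⇒ q(8) = (1-q)(2) ⇒ q = 1/5
P2 indiff ⇒ p·4+(1-p)·0 = p·2+(1-p)·10 ⇒ p(2) = (1-p)(10) ⇒ p = 5/6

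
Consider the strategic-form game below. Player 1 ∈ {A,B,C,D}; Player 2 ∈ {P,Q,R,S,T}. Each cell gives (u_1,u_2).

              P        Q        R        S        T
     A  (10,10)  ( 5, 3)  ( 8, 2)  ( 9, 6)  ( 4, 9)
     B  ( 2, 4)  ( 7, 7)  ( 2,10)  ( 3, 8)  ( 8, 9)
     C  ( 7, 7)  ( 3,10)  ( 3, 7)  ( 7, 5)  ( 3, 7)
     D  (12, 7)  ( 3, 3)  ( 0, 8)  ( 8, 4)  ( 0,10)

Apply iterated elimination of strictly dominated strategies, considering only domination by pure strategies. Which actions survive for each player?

P1 drop C (A beats it: P:10>7 Q:5>3 R:8>3 S:9>7 T:4>3)
P2 drop Q (S beats it: A:6>3 B:8>7 D:4>3)
P2 drop S (T beats it: A:9>6 B:9>8 D:10>4)
P1→{A,B,D} P2→{P,R,T}

IESDS → P1:{A,B,D} P2:{P,R,T}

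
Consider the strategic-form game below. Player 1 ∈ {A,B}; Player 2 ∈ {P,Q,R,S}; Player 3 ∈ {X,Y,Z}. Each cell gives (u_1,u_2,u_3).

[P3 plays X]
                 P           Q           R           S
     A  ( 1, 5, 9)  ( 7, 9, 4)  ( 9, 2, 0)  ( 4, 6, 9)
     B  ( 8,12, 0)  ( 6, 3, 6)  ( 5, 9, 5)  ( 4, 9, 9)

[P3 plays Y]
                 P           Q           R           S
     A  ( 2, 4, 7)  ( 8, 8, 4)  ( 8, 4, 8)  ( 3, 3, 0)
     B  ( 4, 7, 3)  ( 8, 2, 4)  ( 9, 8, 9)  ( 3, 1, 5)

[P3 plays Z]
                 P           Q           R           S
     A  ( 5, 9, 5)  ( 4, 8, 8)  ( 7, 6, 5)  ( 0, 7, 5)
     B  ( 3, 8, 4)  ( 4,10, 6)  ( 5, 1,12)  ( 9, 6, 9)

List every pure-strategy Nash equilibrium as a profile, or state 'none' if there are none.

Nash profiles: (B,Q,Z)

(A,P,X): not NE [P1→B gives 8>1; P2→Q gives 9>5]
(A,P,Y): not NE [P1→B gives 4>2; P2→Q gives 8>4; P3→X gives 9>7]
(A,P,Z): not NE [P3→X gives 9>5]
(A,Q,X): not NE [P3→Z gives 8>4]
(A,Q,Y): not NE [P3→Z gives 8>4]
(A,Q,Z): not NE [P2→P gives 9>8]
(A,R,X): not NE [P2→Q gives 9>2; P3→Y gives 8>0]
(A,R,Y): not NE [P1→B gives 9>8; P2→Q gives 8>4]
(A,R,Z): not NE [P2→P gives 9>6; P3→Y gives 8>5]
(A,S,X): not NE [P2→Q gives 9>6]
(A,S,Y): not NE [P2→Q gives 8>3; P3→X gives 9>0]
(A,S,Z): not NE [P1→B gives 9>0; P2→P gives 9>7; P3→X gives 9>5]
(B,P,X): not NE [P3→Z gives 4>0]
(B,P,Y): not NE [P2→R gives 8>7; P3→Z gives 4>3]
(B,P,Z): not NE [P1→A gives 5>3; P2→Q gives 10>8]
(B,Q,X): not NE [P1→A gives 7>6; P2→P gives 12>3]
(B,Q,Y): not NE [P2→R gives 8>2; P3→Z gives 6>4]
(B,Q,Z): NE
(B,R,X): not NE [P1→A gives 9>5; P2→P gives 12>9; P3→Z gives 12>5]
(B,R,Y): not NE [P3→Z gives 12>9]
(B,R,Z): not NE [P1→A gives 7>5; P2→Q gives 10>1]
(B,S,X): not NE [P2→P gives 12>9]
(B,S,Y): not NE [P2→R gives 8>1; P3→Z gives 9>5]
(B,S,Z): not NE [P2→Q gives 10>6]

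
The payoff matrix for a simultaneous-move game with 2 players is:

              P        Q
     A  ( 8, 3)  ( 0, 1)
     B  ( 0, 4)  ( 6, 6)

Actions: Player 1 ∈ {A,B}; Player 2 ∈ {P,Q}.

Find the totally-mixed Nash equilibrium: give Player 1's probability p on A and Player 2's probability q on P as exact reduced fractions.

p=1/2, q=3/7

P1 indiff ⇒ q·8+(1-q)·0 = q·0+(1-q)·6 ⇒ q(8) = (1-q)(6) ⇒ q = 3/7
P2 indiff ⇒ p·3+(1-p)·4 = p·1+(1-p)·6 ⇒ p(2) = (1-p)(2) ⇒ p = 1/2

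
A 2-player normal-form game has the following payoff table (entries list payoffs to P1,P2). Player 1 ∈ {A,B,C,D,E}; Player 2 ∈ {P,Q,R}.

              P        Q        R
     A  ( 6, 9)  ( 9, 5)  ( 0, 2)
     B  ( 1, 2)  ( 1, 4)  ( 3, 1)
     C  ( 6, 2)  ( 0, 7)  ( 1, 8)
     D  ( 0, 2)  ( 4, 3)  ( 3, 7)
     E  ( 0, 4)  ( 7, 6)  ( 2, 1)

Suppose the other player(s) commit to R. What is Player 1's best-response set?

P1 best: {B,D}

u_1(A vs R) = 0
u_1(B vs R) = 3
u_1(C vs R) = 1
u_1(D vs R) = 3
u_1(E vs R) = 2
max payoff 3 at {B,D}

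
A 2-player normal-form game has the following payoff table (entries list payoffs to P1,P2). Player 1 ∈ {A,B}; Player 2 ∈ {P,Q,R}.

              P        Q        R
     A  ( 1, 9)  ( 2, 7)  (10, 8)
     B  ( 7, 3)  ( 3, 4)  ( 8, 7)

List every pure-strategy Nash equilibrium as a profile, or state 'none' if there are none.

(A,P): not NE [P1→B gives 7>1]
(A,Q): not NE [P1→B gives 3>2; P2→P gives 9>7]
(A,R): not NE [P2→P gives 9>8]
(B,P): not NE [P2→R gives 7>3]
(B,Q): not NE [P2→R gives 7>4]
(B,R): not NE [P1→A gives 10>8]

No pure NE.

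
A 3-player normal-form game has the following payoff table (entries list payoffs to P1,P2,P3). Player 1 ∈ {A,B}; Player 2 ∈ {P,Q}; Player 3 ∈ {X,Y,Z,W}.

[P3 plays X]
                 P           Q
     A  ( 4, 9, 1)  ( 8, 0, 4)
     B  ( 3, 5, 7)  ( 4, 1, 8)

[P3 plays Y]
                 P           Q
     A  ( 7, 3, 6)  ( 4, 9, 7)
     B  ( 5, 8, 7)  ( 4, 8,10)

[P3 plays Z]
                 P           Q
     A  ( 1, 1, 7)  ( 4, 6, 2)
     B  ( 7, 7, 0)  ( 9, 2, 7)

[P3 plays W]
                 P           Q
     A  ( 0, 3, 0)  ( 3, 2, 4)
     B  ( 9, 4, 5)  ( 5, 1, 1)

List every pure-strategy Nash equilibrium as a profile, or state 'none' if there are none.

PSNE = {(A,Q,Y), (B,Q,Y)}

(A,P,X): not NE [P3→Z gives 7>1]
(A,P,Y): not NE [P2→Q gives 9>3; P3→Z gives 7>6]
(A,P,Z): not NE [P1→B gives 7>1; P2→Q gives 6>1]
(A,P,W): not NE [P1→B gives 9>0; P3→Z gives 7>0]
(A,Q,X): not NE [P2→P gives 9>0; P3→Y gives 7>4]
(A,Q,Y): NE
(A,Q,Z): not NE [P1→B gives 9>4; P3→Y gives 7>2]
(A,Q,W): not NE [P1→B gives 5>3; P2→P gives 3>2; P3→Y gives 7>4]
(B,P,X): not NE [P1→A gives 4>3]
(B,P,Y): not NE [P1→A gives 7>5]
(B,P,Z): not NE [P3→Y gives 7>0]
(B,P,W): not NE [P3→Y gives 7>5]
(B,Q,X): not NE [P1→A gives 8>4; P2→P gives 5>1; P3→Y gives 10>8]
(B,Q,Y): NE
(B,Q,Z): not NE [P2→P gives 7>2; P3→Y gives 10>7]
(B,Q,W): not NE [P2→P gives 4>1; P3→Y gives 10>1]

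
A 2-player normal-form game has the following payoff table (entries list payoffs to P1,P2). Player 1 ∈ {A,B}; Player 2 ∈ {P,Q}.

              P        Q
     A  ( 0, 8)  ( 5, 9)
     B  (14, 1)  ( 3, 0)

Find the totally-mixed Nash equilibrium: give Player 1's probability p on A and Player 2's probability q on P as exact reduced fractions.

P1 indiff ⇒ q·0+(1-q)·5 = q·14+(1-q)·3 ⇒ q(-14) = (1-q)(-2) ⇒ q = 1/8
P2 indiff ⇒ p·8+(1-p)·1 = p·9+(1-p)·0 ⇒ p(-1) = (1-p)(-1) ⇒ p = 1/2

p=1/2, q=1/8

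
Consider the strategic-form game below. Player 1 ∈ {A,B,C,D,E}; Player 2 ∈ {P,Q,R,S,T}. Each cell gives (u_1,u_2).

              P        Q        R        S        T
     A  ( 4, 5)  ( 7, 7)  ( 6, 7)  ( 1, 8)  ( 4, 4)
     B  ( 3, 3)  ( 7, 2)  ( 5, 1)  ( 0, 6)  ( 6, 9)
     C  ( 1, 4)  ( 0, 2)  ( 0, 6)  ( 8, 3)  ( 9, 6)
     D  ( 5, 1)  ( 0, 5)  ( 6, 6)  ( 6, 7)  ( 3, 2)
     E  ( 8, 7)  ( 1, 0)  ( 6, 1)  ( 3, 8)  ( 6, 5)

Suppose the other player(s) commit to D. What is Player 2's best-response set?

argmax u_2 = {S}

u_2(P vs D) = 1
u_2(Q vs D) = 5
u_2(R vs D) = 6
u_2(S vs D) = 7
u_2(T vs D) = 2
max payoff 7 at {S}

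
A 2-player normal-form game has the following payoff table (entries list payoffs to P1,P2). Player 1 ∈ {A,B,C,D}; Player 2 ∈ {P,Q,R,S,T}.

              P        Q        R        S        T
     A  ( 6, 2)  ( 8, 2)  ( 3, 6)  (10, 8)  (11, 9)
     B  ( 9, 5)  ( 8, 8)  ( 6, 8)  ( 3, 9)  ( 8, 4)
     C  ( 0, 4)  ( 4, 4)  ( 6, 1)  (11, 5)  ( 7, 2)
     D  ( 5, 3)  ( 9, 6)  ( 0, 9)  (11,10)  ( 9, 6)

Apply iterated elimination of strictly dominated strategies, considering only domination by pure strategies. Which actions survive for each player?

Survivors P1:{A,C,D} P2:{S,T}

P2 drop P (S beats it: A:8>2 B:9>5 C:5>4 D:10>3)
P2 drop Q (S beats it: A:8>2 B:9>8 C:5>4 D:10>6)
P2 drop R (S beats it: A:8>6 B:9>8 C:5>1 D:10>9)
P1 drop B (A beats it: S:10>3 T:11>8)
P1→{A,C,D} P2→{S,T}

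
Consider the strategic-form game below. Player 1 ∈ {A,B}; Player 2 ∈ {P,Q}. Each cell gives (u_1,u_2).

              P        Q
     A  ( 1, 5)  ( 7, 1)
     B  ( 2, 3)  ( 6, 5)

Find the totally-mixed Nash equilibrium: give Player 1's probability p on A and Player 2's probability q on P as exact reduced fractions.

P1 indiff ⇒ q·1+(1-q)·7 = q·2+(1-q)·6 ⇒ q(-1) = (1-q)(-1) ⇒ q = 1/2
P2 indiff ⇒ p·5+(1-p)·3 = p·1+(1-p)·5 ⇒ p(4) = (1-p)(2) ⇒ p = 1/3

P1 mixes 1/3 on A; P2 mixes 1/2 on P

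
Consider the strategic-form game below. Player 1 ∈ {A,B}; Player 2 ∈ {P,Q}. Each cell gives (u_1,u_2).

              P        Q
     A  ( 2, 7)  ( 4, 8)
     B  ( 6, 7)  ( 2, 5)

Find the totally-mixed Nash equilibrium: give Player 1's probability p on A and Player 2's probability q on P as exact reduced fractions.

P1 indiff ⇒ q·2+(1-q)·4 = q·6+(1-q)·2 ⇒ q(-4) = (1-q)(-2) ⇒ q = 1/3
P2 indiff ⇒ p·7+(1-p)·7 = p·8+(1-p)·5 ⇒ p(-1) = (1-p)(-2) ⇒ p = 2/3

P1 mixes 2/3 on A; P2 mixes 1/3 on P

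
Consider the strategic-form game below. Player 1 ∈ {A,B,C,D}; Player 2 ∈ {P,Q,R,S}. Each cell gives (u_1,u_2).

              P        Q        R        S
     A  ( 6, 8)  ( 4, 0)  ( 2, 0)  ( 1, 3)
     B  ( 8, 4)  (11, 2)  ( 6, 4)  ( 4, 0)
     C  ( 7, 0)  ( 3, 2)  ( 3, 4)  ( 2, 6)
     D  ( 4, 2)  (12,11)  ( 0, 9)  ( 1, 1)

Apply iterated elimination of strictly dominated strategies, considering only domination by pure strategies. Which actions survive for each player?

IESDS → P1:{B,D} P2:{P,Q,R}

P1 drop A (B beats it: P:8>6 Q:11>4 R:6>2 S:4>1)
P1 drop C (B beats it: P:8>7 Q:11>3 R:6>3 S:4>2)
P2 drop S (P beats it: B:4>0 D:2>1)
P1→{B,D} P2→{P,Q,R}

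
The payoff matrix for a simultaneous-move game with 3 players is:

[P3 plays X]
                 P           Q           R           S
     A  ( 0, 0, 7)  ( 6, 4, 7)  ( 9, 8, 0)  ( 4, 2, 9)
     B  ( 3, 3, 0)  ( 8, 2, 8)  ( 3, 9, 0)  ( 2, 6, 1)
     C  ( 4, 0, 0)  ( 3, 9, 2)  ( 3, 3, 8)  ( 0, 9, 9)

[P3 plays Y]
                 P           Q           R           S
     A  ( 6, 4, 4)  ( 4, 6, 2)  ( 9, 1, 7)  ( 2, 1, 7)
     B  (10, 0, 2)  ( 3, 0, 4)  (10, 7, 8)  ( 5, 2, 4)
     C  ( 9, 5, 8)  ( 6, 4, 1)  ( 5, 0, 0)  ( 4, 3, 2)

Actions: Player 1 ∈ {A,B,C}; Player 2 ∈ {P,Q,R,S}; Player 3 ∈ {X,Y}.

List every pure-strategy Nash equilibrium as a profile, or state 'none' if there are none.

PSNE = {(B,R,Y)}

(A,P,X): not NE [P1→C gives 4>0; P2→R gives 8>0]
(A,P,Y): not NE [P1→B gives 10>6; P2→Q gives 6>4; P3→X gives 7>4]
(A,Q,X): not NE [P1→B gives 8>6; P2→R gives 8>4]
(A,Q,Y): not NE [P1→C gives 6>4; P3→X gives 7>2]
(A,R,X): not NE [P3→Y gives 7>0]
(A,R,Y): not NE [P1→B gives 10>9; P2→Q gives 6>1]
(A,S,X): not NE [P2→R gives 8>2]
(A,S,Y): not NE [P1→B gives 5>2; P2→Q gives 6>1; P3→X gives 9>7]
(B,P,X): not NE [P1→C gives 4>3; P2→R gives 9>3; P3→Y gives 2>0]
(B,P,Y): not NE [P2→R gives 7>0]
(B,Q,X): not NE [P2→R gives 9>2]
(B,Q,Y): not NE [P1→C gives 6>3; P2→R gives 7>0; P3→X gives 8>4]
(B,R,X): not NE [P1→A gives 9>3; P3→Y gives 8>0]
(B,R,Y): NE
(B,S,X): not NE [P1→A gives 4>2; P2→R gives 9>6; P3→Y gives 4>1]
(B,S,Y): not NE [P2→R gives 7>2]
(C,P,X): not NE [P2→S gives 9>0; P3→Y gives 8>0]
(C,P,Y): not NE [P1→B gives 10>9]
(C,Q,X): not NE [P1→B gives 8>3]
(C,Q,Y): not NE [P2→P gives 5>4; P3→X gives 2>1]
(C,R,X): not NE [P1→A gives 9>3; P2→S gives 9>3]
(C,R,Y): not NE [P1→B gives 10>5; P2→P gives 5>0; P3→X gives 8>0]
(C,S,X): not NE [P1→A gives 4>0]
(C,S,Y): not NE [P1→B gives 5>4; P2→P gives 5>3; P3→X gives 9>2]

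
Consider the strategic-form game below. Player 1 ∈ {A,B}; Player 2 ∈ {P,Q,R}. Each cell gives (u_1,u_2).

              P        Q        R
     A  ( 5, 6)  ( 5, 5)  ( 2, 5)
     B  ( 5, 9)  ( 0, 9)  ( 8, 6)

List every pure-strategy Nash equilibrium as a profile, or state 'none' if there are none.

PSNE = {(A,P), (B,P)}

(A,P): NE
(A,Q): not NE [P2→P gives 6>5]
(A,R): not NE [P1→B gives 8>2; P2→P gives 6>5]
(B,P): NE
(B,Q): not NE [P1→A gives 5>0]
(B,R): not NE [P2→Q gives 9>6]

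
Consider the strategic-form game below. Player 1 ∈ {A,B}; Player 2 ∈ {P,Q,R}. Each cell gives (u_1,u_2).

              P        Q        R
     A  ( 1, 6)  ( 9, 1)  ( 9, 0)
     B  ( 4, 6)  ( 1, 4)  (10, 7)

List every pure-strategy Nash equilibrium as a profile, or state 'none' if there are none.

NE set: (B,R)

(A,P): not NE [P1→B gives 4>1]
(A,Q): not NE [P2→P gives 6>1]
(A,R): not NE [P1→B gives 10>9; P2→P gives 6>0]
(B,P): not NE [P2→R gives 7>6]
(B,Q): not NE [P1→A gives 9>1; P2→R gives 7>4]
(B,R): NE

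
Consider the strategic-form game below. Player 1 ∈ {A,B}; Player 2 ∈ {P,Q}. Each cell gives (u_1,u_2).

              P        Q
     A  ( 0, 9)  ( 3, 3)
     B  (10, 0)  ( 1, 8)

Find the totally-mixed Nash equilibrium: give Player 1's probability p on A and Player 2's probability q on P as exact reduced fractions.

(p,q) = (4/7, 1/6)

P1 indiff ⇒ q·0+(1-q)·3 = q·10+(1-q)·1 ⇒ q(-10) = (1-q)(-2) ⇒ q = 1/6
P2 indiff ⇒ p·9+(1-p)·0 = p·3+(1-p)·8 ⇒ p(6) = (1-p)(8) ⇒ p = 4/7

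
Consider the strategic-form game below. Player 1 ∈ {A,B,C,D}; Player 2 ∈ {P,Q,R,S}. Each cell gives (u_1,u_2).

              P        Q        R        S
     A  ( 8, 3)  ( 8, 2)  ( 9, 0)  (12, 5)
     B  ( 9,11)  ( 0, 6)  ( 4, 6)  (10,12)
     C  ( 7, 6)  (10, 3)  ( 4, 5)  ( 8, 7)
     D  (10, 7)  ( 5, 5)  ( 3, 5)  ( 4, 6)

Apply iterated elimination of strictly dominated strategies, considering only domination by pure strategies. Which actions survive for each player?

P2 drop Q (P beats it: A:3>2 B:11>6 C:6>3 D:7>5)
P1 drop C (A beats it: P:8>7 R:9>4 S:12>8)
P2 drop R (P beats it: A:3>0 B:11>6 D:7>5)
P1→{A,B,D} P2→{P,S}

IESDS → P1:{A,B,D} P2:{P,S}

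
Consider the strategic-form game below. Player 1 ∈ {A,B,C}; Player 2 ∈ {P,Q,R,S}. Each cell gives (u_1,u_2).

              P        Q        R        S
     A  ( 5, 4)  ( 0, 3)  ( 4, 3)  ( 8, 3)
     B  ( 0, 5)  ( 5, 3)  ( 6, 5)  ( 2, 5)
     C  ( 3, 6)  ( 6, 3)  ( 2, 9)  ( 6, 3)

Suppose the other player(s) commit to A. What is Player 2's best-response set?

BR_2 = {P}

u_2(P vs A) = 4
u_2(Q vs A) = 3
u_2(R vs A) = 3
u_2(S vs A) = 3
max payoff 4 at {P}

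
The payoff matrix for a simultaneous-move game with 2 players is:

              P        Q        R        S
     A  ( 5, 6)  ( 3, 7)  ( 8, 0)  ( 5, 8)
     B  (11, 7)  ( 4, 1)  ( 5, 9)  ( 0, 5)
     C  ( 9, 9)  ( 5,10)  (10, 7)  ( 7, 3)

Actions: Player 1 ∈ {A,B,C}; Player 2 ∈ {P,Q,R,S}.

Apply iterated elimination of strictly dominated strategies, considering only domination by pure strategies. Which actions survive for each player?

Remaining: P1:{B,C} P2:{P,Q,R}

P1 drop A (C beats it: P:9>5 Q:5>3 R:10>8 S:7>5)
P2 drop S (P beats it: B:7>5 C:9>3)
P1→{B,C} P2→{P,Q,R}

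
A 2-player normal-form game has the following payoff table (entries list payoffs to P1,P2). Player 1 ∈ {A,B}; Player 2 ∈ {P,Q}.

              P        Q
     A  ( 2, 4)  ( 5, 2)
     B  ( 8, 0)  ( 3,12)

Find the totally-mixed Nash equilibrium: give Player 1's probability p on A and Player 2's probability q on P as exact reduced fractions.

P1 indiff ⇒ q·2+(1-q)·5 = q·8+(1-q)·3 ⇒ q(-6) = (1-q)(-2) ⇒ q = 1/4
P2 indiff ⇒ p·4+(1-p)·0 = p·2+(1-p)·12 ⇒ p(2) = (1-p)(12) ⇒ p = 6/7

P1 mixes 6/7 on A; P2 mixes 1/4 on P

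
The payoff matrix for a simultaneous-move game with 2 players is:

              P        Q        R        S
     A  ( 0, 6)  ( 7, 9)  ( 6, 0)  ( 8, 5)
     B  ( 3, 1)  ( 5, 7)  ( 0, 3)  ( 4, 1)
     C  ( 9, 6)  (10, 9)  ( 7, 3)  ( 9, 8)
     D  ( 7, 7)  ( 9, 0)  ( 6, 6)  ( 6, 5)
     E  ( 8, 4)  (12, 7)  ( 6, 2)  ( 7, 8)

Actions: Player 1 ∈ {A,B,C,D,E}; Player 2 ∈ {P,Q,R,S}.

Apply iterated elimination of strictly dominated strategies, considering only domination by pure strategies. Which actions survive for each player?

P1 drop A (C beats it: P:9>0 Q:10>7 R:7>6 S:9>8)
P1 drop B (C beats it: P:9>3 Q:10>5 R:7>0 S:9>4)
P1 drop D (C beats it: P:9>7 Q:10>9 R:7>6 S:9>6)
P2 drop P (Q beats it: C:9>6 E:7>4)
P2 drop R (Q beats it: C:9>3 E:7>2)
P1→{C,E} P2→{Q,S}

IESDS → P1:{C,E} P2:{Q,S}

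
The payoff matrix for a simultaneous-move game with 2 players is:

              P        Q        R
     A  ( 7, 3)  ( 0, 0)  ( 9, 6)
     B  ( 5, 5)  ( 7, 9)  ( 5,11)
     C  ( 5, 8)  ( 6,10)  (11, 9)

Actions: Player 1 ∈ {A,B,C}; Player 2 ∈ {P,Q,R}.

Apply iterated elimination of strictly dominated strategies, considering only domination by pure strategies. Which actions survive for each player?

Survivors P1:{B,C} P2:{Q,R}

P2 drop P (R beats it: A:6>3 B:11>5 C:9>8)
P1 drop A (C beats it: Q:6>0 R:11>9)
P1→{B,C} P2→{Q,R}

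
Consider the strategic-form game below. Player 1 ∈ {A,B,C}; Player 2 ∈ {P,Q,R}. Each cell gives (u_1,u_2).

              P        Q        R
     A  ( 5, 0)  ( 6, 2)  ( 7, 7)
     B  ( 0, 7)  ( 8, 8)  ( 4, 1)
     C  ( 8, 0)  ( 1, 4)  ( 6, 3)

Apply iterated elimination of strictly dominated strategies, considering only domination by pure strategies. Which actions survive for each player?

P2 drop P (Q beats it: A:2>0 B:8>7 C:4>0)
P1 drop C (A beats it: Q:6>1 R:7>6)
P1→{A,B} P2→{Q,R}

IESDS → P1:{A,B} P2:{Q,R}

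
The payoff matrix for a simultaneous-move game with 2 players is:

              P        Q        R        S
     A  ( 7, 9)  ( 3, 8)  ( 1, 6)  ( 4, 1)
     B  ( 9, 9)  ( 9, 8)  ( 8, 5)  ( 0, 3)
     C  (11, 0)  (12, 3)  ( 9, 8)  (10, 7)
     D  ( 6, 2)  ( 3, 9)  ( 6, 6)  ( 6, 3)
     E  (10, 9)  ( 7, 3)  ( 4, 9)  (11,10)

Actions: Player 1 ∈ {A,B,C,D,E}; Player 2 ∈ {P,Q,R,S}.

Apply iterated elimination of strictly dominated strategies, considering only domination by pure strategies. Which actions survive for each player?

P1 drop A (C beats it: P:11>7 Q:12>3 R:9>1 S:10>4)
P1 drop B (C beats it: P:11>9 Q:12>9 R:9>8 S:10>0)
P1 drop D (C beats it: P:11>6 Q:12>3 R:9>6 S:10>6)
P2 drop P (S beats it: C:7>0 E:10>9)
P2 drop Q (R beats it: C:8>3 E:9>3)
P1→{C,E} P2→{R,S}

IESDS → P1:{C,E} P2:{R,S}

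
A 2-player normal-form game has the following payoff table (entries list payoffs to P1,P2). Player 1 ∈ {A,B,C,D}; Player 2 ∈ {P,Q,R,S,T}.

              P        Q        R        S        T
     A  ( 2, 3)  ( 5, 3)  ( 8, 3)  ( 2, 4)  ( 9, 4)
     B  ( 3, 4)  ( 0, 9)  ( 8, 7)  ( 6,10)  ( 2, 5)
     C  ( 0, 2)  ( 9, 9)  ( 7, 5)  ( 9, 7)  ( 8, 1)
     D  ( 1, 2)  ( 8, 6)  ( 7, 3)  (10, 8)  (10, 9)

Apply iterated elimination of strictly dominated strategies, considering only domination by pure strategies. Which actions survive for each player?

P2 drop P (S beats it: A:4>3 B:10>4 C:7>2 D:8>2)
P2 drop R (S beats it: A:4>3 B:10>7 C:7>5 D:8>3)
P1 drop A (D beats it: Q:8>5 S:10>2 T:10>9)
P1 drop B (C beats it: Q:9>0 S:9>6 T:8>2)
P1→{C,D} P2→{Q,S,T}

Survivors P1:{C,D} P2:{Q,S,T}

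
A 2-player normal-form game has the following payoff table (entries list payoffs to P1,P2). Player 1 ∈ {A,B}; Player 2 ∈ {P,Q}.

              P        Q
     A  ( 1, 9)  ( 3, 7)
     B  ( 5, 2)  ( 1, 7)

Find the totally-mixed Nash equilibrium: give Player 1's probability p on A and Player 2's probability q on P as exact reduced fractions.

P1 indiff ⇒ q·1+(1-q)·3 = q·5+(1-q)·1 ⇒ q(-4) = (1-q)(-2) ⇒ q = 1/3
P2 indiff ⇒ p·9+(1-p)·2 = p·7+(1-p)·7 ⇒ p(2) = (1-p)(5) ⇒ p = 5/7

P1 mixes 5/7 on A; P2 mixes 1/3 on P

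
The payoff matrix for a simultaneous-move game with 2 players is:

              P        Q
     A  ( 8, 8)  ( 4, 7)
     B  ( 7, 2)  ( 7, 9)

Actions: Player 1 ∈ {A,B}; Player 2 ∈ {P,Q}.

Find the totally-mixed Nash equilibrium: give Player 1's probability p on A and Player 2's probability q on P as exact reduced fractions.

P1 indiff ⇒ q·8+(1-q)·4 = q·7+(1-q)·7 ⇒ q(1) = (1-q)(3) ⇒ q = 3/4
P2 indiff ⇒ p·8+(1-p)·2 = p·7+(1-p)·9 ⇒ p(1) = (1-p)(7) ⇒ p = 7/8

P1 mixes 7/8 on A; P2 mixes 3/4 on P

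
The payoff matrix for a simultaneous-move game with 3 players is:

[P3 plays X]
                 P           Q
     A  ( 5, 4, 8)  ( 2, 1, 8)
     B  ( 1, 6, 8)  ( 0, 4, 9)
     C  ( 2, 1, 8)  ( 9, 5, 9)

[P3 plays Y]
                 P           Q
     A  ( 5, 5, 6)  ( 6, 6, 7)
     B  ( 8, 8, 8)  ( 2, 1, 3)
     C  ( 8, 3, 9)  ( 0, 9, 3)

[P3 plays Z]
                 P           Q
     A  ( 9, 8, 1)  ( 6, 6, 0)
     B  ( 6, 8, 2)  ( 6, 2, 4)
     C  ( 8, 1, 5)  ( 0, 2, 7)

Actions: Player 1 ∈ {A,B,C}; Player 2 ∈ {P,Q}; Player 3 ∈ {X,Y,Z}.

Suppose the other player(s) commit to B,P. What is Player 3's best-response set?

u_3(X vs B,P) = 8
u_3(Y vs B,P) = 8
u_3(Z vs B,P) = 2
max payoff 8 at {X,Y}

P3 best: {X,Y}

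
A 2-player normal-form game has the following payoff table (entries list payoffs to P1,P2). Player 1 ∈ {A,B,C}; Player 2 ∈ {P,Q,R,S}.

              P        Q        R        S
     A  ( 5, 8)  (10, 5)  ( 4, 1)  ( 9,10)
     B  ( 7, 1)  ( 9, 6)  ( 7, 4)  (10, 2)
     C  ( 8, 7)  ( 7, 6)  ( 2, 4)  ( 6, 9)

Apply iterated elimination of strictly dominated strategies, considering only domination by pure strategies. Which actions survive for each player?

Remaining: P1:{A,B} P2:{Q,S}

P2 drop P (S beats it: A:10>8 B:2>1 C:9>7)
P1 drop C (A beats it: Q:10>7 R:4>2 S:9>6)
P2 drop R (Q beats it: A:5>1 B:6>4)
P1→{A,B} P2→{Q,S}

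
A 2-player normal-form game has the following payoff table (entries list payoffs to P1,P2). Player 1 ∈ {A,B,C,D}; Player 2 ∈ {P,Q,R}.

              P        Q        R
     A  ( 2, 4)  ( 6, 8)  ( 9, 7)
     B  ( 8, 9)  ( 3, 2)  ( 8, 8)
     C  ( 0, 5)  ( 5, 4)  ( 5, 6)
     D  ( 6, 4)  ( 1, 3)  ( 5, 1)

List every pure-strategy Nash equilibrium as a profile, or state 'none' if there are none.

(A,P): not NE [P1→B gives 8>2; P2→Q gives 8>4]
(A,Q): NE
(A,R): not NE [P2→Q gives 8>7]
(B,P): NE
(B,Q): not NE [P1→A gives 6>3; P2→P gives 9>2]
(B,R): not NE [P1→A gives 9>8; P2→P gives 9>8]
(C,P): not NE [P1→B gives 8>0; P2→R gives 6>5]
(C,Q): not NE [P1→A gives 6>5; P2→R gives 6>4]
(C,R): not NE [P1→A gives 9>5]
(D,P): not NE [P1→B gives 8>6]
(D,Q): not NE [P1→A gives 6>1; P2→P gives 4>3]
(D,R): not NE [P1→A gives 9>5; P2→P gives 4>1]

PSNE = {(A,Q), (B,P)}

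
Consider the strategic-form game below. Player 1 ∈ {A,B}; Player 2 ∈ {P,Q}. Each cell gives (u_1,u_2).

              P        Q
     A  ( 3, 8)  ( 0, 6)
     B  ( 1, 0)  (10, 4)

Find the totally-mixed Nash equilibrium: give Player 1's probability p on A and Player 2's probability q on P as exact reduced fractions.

P1 indiff ⇒ q·3+(1-q)·0 = q·1+(1-q)·10 ⇒ q(2) = (1-q)(10) ⇒ q = 5/6
P2 indiff ⇒ p·8+(1-p)·0 = p·6+(1-p)·4 ⇒ p(2) = (1-p)(4) ⇒ p = 2/3

(p,q) = (2/3, 5/6)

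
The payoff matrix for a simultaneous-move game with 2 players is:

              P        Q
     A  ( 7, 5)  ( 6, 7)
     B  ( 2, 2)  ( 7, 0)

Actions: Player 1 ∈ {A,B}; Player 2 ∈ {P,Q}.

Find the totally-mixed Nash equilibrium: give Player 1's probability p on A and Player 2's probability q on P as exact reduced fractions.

p=1/2, q=1/6

P1 indiff ⇒ q·7+(1-q)·6 = q·2+(1-q)·7 ⇒ q(5) = (1-q)(1) ⇒ q = 1/6
P2 indiff ⇒ p·5+(1-p)·2 = p·7+(1-p)·0 ⇒ p(-2) = (1-p)(-2) ⇒ p = 1/2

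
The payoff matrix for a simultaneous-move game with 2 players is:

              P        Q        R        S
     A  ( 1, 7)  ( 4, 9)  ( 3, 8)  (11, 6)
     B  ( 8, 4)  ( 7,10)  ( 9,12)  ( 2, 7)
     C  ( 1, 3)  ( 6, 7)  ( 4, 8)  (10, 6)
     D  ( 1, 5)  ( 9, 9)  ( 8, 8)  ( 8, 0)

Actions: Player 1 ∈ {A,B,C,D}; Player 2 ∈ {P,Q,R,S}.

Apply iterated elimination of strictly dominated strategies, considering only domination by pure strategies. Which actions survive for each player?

IESDS → P1:{B,D} P2:{Q,R}

P2 drop P (Q beats it: A:9>7 B:10>4 C:7>3 D:9>5)
P2 drop S (Q beats it: A:9>6 B:10>7 C:7>6 D:9>0)
P1 drop A (B beats it: Q:7>4 R:9>3)
P1 drop C (B beats it: Q:7>6 R:9>4)
P1→{B,D} P2→{Q,R}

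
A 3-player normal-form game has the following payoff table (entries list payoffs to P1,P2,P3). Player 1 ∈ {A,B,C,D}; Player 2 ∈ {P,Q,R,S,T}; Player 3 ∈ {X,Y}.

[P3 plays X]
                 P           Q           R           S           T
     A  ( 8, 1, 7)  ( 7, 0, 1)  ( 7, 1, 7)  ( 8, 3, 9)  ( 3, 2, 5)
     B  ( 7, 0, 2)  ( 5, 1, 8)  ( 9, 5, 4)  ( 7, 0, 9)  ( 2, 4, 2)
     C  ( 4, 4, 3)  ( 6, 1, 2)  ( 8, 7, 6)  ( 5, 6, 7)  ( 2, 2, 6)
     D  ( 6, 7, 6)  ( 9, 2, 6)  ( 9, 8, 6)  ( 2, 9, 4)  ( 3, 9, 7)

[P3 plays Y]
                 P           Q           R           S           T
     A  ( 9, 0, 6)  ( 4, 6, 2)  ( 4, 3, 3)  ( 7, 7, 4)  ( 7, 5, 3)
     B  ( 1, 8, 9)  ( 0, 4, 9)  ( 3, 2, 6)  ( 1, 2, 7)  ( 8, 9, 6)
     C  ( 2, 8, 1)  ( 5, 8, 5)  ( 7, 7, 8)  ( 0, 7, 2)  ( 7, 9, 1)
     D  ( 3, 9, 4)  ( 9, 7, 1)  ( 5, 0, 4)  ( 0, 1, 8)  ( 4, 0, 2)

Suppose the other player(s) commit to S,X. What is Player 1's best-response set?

P1 best: {A}

u_1(A vs S,X) = 8
u_1(B vs S,X) = 7
u_1(C vs S,X) = 5
u_1(D vs S,X) = 2
max payoff 8 at {A}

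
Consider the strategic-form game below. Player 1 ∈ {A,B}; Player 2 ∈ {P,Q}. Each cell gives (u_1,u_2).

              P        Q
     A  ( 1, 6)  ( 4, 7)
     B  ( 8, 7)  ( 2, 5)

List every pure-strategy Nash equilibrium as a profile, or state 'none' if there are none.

NE set: (A,Q), (B,P)

(A,P): not NE [P1→B gives 8>1; P2→Q gives 7>6]
(A,Q): NE
(B,P): NE
(B,Q): not NE [P1→A gives 4>2; P2→P gives 7>5]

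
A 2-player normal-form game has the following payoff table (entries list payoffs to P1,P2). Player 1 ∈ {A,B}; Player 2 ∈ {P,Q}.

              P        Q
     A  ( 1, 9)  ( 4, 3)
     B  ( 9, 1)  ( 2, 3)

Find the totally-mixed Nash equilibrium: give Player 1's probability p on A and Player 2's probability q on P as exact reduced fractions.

P1 mixes 1/4 on A; P2 mixes 1/5 on P

P1 indiff ⇒ q·1+(1-q)·4 = q·9+(1-q)·2 ⇒ q(-8) = (1-q)(-2) ⇒ q = 1/5
P2 indiff ⇒ p·9+(1-p)·1 = p·3+(1-p)·3 ⇒ p(6) = (1-p)(2) ⇒ p = 1/4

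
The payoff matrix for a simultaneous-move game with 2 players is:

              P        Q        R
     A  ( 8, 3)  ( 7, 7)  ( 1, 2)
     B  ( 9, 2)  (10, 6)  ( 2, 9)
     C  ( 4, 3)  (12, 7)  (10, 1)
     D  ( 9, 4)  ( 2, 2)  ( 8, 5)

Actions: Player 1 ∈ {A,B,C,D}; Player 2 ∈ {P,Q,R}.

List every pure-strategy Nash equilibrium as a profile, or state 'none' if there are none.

PSNE = {(C,Q)}

(A,P): not NE [P1→D gives 9>8; P2→Q gives 7>3]
(A,Q): not NE [P1→C gives 12>7]
(A,R): not NE [P1→C gives 10>1; P2→Q gives 7>2]
(B,P): not NE [P2→R gives 9>2]
(B,Q): not NE [P1→C gives 12>10; P2→R gives 9>6]
(B,R): not NE [P1→C gives 10>2]
(C,P): not NE [P1→D gives 9>4; P2→Q gives 7>3]
(C,Q): NE
(C,R): not NE [P2→Q gives 7>1]
(D,P): not NE [P2→R gives 5>4]
(D,Q): not NE [P1→C gives 12>2; P2→R gives 5>2]
(D,R): not NE [P1→C gives 10>8]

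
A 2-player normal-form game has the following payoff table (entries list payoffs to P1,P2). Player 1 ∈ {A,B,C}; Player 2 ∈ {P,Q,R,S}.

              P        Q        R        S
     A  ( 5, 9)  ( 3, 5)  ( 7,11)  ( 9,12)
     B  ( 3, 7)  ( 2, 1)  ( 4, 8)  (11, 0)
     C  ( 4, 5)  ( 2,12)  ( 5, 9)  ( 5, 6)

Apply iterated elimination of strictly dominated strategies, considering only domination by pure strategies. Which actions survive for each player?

Remaining: P1:{A,B} P2:{R,S}

P1 drop C (A beats it: P:5>4 Q:3>2 R:7>5 S:9>5)
P2 drop P (R beats it: A:11>9 B:8>7)
P2 drop Q (R beats it: A:11>5 B:8>1)
P1→{A,B} P2→{R,S}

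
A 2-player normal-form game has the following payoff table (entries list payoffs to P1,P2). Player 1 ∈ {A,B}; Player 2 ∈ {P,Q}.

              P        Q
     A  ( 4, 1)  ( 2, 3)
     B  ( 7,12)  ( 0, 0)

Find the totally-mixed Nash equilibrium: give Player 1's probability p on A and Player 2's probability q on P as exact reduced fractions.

P1 mixes 6/7 on A; P2 mixes 2/5 on P

P1 indiff ⇒ q·4+(1-q)·2 = q·7+(1-q)·0 ⇒ q(-3) = (1-q)(-2) ⇒ q = 2/5
P2 indiff ⇒ p·1+(1-p)·12 = p·3+(1-p)·0 ⇒ p(-2) = (1-p)(-12) ⇒ p = 6/7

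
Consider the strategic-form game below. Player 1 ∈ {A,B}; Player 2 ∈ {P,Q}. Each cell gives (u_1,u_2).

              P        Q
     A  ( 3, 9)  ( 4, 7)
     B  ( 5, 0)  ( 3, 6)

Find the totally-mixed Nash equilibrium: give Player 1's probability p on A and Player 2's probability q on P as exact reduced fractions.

P1 indiff ⇒ q·3+(1-q)·4 = q·5+(1-q)·3 ⇒ q(-2) = (1-q)(-1) ⇒ q = 1/3
P2 indiff ⇒ p·9+(1-p)·0 = p·7+(1-p)·6 ⇒ p(2) = (1-p)(6) ⇒ p = 3/4

P1 mixes 3/4 on A; P2 mixes 1/3 on P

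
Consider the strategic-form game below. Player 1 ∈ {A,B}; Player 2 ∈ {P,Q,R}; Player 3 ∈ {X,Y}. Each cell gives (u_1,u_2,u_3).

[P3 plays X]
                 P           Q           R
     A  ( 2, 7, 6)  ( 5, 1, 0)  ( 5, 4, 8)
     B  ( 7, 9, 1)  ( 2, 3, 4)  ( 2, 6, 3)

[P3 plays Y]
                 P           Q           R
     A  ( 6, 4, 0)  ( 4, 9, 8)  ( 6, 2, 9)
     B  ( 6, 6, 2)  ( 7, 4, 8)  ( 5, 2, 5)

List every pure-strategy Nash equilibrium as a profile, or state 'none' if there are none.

(A,P,X): not NE [P1→B gives 7>2]
(A,P,Y): not NE [P2→Q gives 9>4; P3→X gives 6>0]
(A,Q,X): not NE [P2→P gives 7>1; P3→Y gives 8>0]
(A,Q,Y): not NE [P1→B gives 7>4]
(A,R,X): not NE [P2→P gives 7>4; P3→Y gives 9>8]
(A,R,Y): not NE [P2→Q gives 9>2]
(B,P,X): not NE [P3→Y gives 2>1]
(B,P,Y): NE
(B,Q,X): not NE [P1→A gives 5>2; P2→P gives 9>3; P3→Y gives 8>4]
(B,Q,Y): not NE [P2→P gives 6>4]
(B,R,X): not NE [P1→A gives 5>2; P2→P gives 9>6; P3→Y gives 5>3]
(B,R,Y): not NE [P1→A gives 6>5; P2→P gives 6>2]

PSNE = {(B,P,Y)}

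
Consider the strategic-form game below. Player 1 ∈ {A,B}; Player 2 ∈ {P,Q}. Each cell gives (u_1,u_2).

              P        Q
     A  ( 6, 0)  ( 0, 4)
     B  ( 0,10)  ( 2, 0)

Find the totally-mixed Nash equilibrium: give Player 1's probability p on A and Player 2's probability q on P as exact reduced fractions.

P1 mixes 5/7 on A; P2 mixes 1/4 on P

P1 indiff ⇒ q·6+(1-q)·0 = q·0+(1-q)·2 ⇒ q(6) = (1-q)(2) ⇒ q = 1/4
P2 indiff ⇒ p·0+(1-p)·10 = p·4+(1-p)·0 ⇒ p(-4) = (1-p)(-10) ⇒ p = 5/7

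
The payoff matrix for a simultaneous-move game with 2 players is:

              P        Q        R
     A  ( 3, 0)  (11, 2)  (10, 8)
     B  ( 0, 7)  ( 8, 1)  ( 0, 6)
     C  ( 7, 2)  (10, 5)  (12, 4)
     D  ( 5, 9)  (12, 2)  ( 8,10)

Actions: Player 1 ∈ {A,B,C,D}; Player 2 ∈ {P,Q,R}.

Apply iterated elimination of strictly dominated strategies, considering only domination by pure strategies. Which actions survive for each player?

P1 drop B (A beats it: P:3>0 Q:11>8 R:10>0)
P2 drop P (R beats it: A:8>0 C:4>2 D:10>9)
P1→{A,C,D} P2→{Q,R}

Remaining: P1:{A,C,D} P2:{Q,R}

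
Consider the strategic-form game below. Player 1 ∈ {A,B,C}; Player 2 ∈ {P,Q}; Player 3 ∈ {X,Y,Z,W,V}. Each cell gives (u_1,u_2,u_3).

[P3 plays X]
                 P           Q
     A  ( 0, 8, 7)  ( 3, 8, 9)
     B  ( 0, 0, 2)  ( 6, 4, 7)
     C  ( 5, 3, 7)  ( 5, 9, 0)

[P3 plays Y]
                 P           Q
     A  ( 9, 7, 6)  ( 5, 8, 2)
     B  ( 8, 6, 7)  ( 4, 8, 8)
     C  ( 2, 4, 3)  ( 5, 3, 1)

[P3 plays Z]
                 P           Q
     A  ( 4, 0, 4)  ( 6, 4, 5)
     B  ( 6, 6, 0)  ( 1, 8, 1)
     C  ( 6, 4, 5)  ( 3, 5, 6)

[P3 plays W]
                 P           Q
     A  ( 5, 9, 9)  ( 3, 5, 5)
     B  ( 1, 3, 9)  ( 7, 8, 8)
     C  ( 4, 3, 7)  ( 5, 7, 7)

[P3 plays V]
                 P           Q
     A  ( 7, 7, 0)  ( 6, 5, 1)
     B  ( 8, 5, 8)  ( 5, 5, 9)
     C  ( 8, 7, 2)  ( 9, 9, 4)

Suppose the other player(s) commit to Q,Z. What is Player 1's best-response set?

u_1(A vs Q,Z) = 6
u_1(B vs Q,Z) = 1
u_1(C vs Q,Z) = 3
max payoff 6 at {A}

BR_1 = {A}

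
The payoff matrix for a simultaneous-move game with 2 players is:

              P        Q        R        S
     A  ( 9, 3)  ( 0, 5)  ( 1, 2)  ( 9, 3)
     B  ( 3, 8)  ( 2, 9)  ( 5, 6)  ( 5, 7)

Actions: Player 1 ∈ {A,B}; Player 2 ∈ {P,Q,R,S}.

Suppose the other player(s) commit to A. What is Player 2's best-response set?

u_2(P vs A) = 3
u_2(Q vs A) = 5
u_2(R vs A) = 2
u_2(S vs A) = 3
max payoff 5 at {Q}

P2 best: {Q}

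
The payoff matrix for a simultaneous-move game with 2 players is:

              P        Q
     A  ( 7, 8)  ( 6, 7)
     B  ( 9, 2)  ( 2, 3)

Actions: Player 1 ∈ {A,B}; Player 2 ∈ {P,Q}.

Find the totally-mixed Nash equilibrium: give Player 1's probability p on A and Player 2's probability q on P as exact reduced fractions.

P1 indiff ⇒ q·7+(1-q)·6 = q·9+(1-q)·2 ⇒ q(-2) = (1-q)(-4) ⇒ q = 2/3
P2 indiff ⇒ p·8+(1-p)·2 = p·7+(1-p)·3 ⇒ p(1) = (1-p)(1) ⇒ p = 1/2

P1 mixes 1/2 on A; P2 mixes 2/3 on P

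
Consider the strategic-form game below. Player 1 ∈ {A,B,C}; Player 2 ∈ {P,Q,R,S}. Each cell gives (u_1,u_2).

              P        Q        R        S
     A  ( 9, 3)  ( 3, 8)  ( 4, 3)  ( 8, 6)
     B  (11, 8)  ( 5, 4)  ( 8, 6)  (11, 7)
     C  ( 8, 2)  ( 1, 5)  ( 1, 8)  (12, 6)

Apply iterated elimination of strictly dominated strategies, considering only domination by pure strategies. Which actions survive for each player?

P1 drop A (B beats it: P:11>9 Q:5>3 R:8>4 S:11>8)
P2 drop Q (R beats it: B:6>4 C:8>5)
P1→{B,C} P2→{P,R,S}

Survivors P1:{B,C} P2:{P,R,S}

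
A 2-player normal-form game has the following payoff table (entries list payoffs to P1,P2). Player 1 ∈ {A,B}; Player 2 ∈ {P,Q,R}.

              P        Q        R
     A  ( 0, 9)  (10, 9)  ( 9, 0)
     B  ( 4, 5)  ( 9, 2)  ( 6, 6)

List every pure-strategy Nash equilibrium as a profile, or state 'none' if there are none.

PSNE = {(A,Q)}

(A,P): not NE [P1→B gives 4>0]
(A,Q): NE
(A,R): not NE [P2→Q gives 9>0]
(B,P): not NE [P2→R gives 6>5]
(B,Q): not NE [P1→A gives 10>9; P2→R gives 6>2]
(B,R): not NE [P1→A gives 9>6]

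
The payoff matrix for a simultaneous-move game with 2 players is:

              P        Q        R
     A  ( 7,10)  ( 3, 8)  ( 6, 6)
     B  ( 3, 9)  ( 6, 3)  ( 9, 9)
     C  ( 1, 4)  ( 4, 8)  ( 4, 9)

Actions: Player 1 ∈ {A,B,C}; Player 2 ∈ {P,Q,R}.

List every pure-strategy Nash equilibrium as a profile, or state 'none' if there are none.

(A,P): NE
(A,Q): not NE [P1→B gives 6>3; P2→P gives 10>8]
(A,R): not NE [P1→B gives 9>6; P2→P gives 10>6]
(B,P): not NE [P1→A gives 7>3]
(B,Q): not NE [P2→R gives 9>3]
(B,R): NE
(C,P): not NE [P1→A gives 7>1; P2→R gives 9>4]
(C,Q): not NE [P1→B gives 6>4; P2→R gives 9>8]
(C,R): not NE [P1→B gives 9>4]

Nash profiles: (A,P), (B,R)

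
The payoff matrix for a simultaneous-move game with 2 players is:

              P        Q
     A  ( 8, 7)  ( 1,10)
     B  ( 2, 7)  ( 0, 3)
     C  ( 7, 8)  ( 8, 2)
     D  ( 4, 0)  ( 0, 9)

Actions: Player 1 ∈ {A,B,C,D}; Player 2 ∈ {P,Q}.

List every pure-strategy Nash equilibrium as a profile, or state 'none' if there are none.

(A,P): not NE [P2→Q gives 10>7]
(A,Q): not NE [P1→C gives 8>1]
(B,P): not NE [P1→A gives 8>2]
(B,Q): not NE [P1→C gives 8>0; P2→P gives 7>3]
(C,P): not NE [P1→A gives 8>7]
(C,Q): not NE [P2→P gives 8>2]
(D,P): not NE [P1→A gives 8>4; P2→Q gives 9>0]
(D,Q): not NE [P1→C gives 8>0]

No pure NE.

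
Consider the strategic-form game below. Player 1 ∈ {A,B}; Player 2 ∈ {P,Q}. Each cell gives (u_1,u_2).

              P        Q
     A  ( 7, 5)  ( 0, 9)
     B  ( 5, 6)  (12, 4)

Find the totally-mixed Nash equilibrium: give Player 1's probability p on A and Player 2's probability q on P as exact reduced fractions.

P1 indiff ⇒ q·7+(1-q)·0 = q·5+(1-q)·12 ⇒ q(2) = (1-q)(12) ⇒ q = 6/7
P2 indiff ⇒ p·5+(1-p)·6 = p·9+(1-p)·4 ⇒ p(-4) = (1-p)(-2) ⇒ p = 1/3

p=1/3, q=6/7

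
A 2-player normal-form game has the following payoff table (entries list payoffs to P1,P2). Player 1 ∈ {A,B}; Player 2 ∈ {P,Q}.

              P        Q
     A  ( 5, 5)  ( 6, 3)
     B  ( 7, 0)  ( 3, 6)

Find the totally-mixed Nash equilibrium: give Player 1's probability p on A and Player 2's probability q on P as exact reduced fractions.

P1 indiff ⇒ q·5+(1-q)·6 = q·7+(1-q)·3 ⇒ q(-2) = (1-q)(-3) ⇒ q = 3/5
P2 indiff ⇒ p·5+(1-p)·0 = p·3+(1-p)·6 ⇒ p(2) = (1-p)(6) ⇒ p = 3/4

p=3/4, q=3/5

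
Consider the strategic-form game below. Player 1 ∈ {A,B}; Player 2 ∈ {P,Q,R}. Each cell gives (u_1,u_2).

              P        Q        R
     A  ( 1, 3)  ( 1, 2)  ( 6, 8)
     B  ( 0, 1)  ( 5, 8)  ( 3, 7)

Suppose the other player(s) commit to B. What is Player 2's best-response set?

u_2(P vs B) = 1
u_2(Q vs B) = 8
u_2(R vs B) = 7
max payoff 8 at {Q}

BR_2 = {Q}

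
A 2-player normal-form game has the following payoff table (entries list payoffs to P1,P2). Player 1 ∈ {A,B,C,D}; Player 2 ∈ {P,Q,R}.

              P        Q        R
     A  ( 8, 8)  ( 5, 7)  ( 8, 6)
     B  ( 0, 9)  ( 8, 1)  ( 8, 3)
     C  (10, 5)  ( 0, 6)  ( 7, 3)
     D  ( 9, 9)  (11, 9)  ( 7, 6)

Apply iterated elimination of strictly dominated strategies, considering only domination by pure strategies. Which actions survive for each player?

IESDS → P1:{C,D} P2:{P,Q}

P2 drop R (P beats it: A:8>6 B:9>3 C:5>3 D:9>6)
P1 drop A (D beats it: P:9>8 Q:11>5)
P1 drop B (D beats it: P:9>0 Q:11>8)
P1→{C,D} P2→{P,Q}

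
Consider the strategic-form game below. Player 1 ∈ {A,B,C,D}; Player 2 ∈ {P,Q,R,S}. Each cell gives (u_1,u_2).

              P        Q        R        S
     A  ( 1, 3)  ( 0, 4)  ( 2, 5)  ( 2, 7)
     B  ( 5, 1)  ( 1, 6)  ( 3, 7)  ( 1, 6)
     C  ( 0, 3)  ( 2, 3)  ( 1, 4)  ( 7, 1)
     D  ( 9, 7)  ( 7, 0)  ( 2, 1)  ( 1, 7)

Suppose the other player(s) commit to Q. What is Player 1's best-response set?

u_1(A vs Q) = 0
u_1(B vs Q) = 1
u_1(C vs Q) = 2
u_1(D vs Q) = 7
max payoff 7 at {D}

P1 best: {D}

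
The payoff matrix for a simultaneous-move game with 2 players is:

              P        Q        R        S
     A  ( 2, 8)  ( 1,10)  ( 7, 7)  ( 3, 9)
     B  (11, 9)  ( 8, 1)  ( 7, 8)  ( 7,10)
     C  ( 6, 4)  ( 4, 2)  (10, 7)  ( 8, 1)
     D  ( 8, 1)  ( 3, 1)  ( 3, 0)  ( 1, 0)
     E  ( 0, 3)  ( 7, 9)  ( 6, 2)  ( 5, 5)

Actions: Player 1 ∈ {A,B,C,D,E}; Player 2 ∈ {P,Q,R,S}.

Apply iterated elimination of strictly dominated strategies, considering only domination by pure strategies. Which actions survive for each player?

Survivors P1:{B,C} P2:{P,R,S}

P1 drop A (C beats it: P:6>2 Q:4>1 R:10>7 S:8>3)
P1 drop D (B beats it: P:11>8 Q:8>3 R:7>3 S:7>1)
P1 drop E (B beats it: P:11>0 Q:8>7 R:7>6 S:7>5)
P2 drop Q (P beats it: B:9>1 C:4>2)
P1→{B,C} P2→{P,R,S}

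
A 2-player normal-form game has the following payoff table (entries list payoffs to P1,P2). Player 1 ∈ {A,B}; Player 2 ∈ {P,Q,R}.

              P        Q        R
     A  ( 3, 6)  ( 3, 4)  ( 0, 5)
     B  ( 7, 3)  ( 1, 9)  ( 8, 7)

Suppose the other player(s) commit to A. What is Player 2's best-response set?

u_2(P vs A) = 6
u_2(Q vs A) = 4
u_2(R vs A) = 5
max payoff 6 at {P}

argmax u_2 = {P}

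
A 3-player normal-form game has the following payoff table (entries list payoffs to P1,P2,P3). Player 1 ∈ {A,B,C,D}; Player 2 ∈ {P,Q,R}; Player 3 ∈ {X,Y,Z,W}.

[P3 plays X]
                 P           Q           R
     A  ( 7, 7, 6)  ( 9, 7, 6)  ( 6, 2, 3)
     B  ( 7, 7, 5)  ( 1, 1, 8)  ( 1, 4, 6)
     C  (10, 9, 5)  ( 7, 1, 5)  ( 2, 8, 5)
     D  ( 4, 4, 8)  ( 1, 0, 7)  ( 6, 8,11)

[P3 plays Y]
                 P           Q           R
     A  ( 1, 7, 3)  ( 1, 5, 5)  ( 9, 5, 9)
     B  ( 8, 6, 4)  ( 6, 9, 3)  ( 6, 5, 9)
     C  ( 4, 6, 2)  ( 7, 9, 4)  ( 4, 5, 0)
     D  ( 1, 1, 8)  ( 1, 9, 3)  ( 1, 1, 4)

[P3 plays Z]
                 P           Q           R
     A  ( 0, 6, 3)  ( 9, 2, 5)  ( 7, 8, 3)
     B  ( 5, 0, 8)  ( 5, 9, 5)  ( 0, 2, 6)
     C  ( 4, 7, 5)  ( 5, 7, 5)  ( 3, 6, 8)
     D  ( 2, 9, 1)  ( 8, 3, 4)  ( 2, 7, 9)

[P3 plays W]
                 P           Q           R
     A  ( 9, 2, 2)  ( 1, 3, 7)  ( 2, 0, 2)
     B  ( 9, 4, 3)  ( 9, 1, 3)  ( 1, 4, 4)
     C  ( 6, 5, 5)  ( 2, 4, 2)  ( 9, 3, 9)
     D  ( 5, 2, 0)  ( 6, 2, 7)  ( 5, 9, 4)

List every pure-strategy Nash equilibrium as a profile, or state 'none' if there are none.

(A,P,X): not NE [P1→C gives 10>7]
(A,P,Y): not NE [P1→B gives 8>1; P3→X gives 6>3]
(A,P,Z): not NE [P1→B gives 5>0; P2→R gives 8>6; P3→X gives 6>3]
(A,P,W): not NE [P2→Q gives 3>2; P3→X gives 6>2]
(A,Q,X): not NE [P3→W gives 7>6]
(A,Q,Y): not NE [P1→C gives 7>1; P2→P gives 7>5; P3→W gives 7>5]
(A,Q,Z): not NE [P2→R gives 8>2; P3→W gives 7>5]
(A,Q,W): not NE [P1→B gives 9>1]
(A,R,X): not NE [P2→Q gives 7>2; P3→Y gives 9>3]
(A,R,Y): not NE [P2→P gives 7>5]
(A,R,Z): not NE [P3→Y gives 9>3]
(A,R,W): not NE [P1→C gives 9>2; P2→Q gives 3>0; P3→Y gives 9>2]
(B,P,X): not NE [P1→C gives 10>7; P3→Z gives 8>5]
(B,P,Y): not NE [P2→Q gives 9>6; P3→Z gives 8>4]
(B,P,Z): not NE [P2→Q gives 9>0]
(B,P,W): not NE [P3→Z gives 8>3]
(B,Q,X): not NE [P1→A gives 9>1; P2→P gives 7>1]
(B,Q,Y): not NE [P1→C gives 7>6; P3→X gives 8>3]
(B,Q,Z): not NE [P1→A gives 9>5; P3→X gives 8>5]
(B,Q,W): not NE [P2→R gives 4>1; P3→X gives 8>3]
(B,R,X): not NE [P1→D gives 6>1; P2→P gives 7>4; P3→Y gives 9>6]
(B,R,Y): not NE [P1→A gives 9>6; P2→Q gives 9>5]
(B,R,Z): not NE [P1→A gives 7>0; P2→Q gives 9>2; P3→Y gives 9>6]
(B,R,W): not NE [P1→C gives 9>1; P3→Y gives 9>4]
(C,P,X): NE
(C,P,Y): not NE [P1→B gives 8>4; P2→Q gives 9>6; P3→W gives 5>2]
(C,P,Z): not NE [P1→B gives 5>4]
(C,P,W): not NE [P1→B gives 9>6]
(C,Q,X): not NE [P1→A gives 9>7; P2→P gives 9>1]
(C,Q,Y): not NE [P3→Z gives 5>4]
(C,Q,Z): not NE [P1→A gives 9>5]
(C,Q,W): not NE [P1→B gives 9>2; P2→P gives 5>4; P3→Z gives 5>2]
(C,R,X): not NE [P1→D gives 6>2; P2→P gives 9>8; P3→W gives 9>5]
(C,R,Y): not NE [P1→A gives 9>4; P2→Q gives 9>5; P3→W gives 9>0]
(C,R,Z): not NE [P1→A gives 7>3; P2→Q gives 7>6; P3→W gives 9>8]
(C,R,W): not NE [P2→P gives 5>3]
(D,P,X): not NE [P1→C gives 10>4; P2→R gives 8>4]
(D,P,Y): not NE [P1→B gives 8>1; P2→Q gives 9>1]
(D,P,Z): not NE [P1→B gives 5>2; P3→Y gives 8>1]
(D,P,W): not NE [P1→B gives 9>5; P2→R gives 9>2; P3→Y gives 8>0]
(D,Q,X): not NE [P1→A gives 9>1; P2→R gives 8>0]
(D,Q,Y): not NE [P1→C gives 7>1; P3→W gives 7>3]
(D,Q,Z): not NE [P1→A gives 9>8; P2→P gives 9>3; P3→W gives 7>4]
(D,Q,W): not NE [P1→B gives 9>6; P2→R gives 9>2]
(D,R,X): NE
(D,R,Y): not NE [P1→A gives 9>1; P2→Q gives 9>1; P3→X gives 11>4]
(D,R,Z): not NE [P1→A gives 7>2; P2→P gives 9>7; P3→X gives 11>9]
(D,R,W): not NE [P1→C gives 9>5; P3→X gives 11>4]

PSNE = {(C,P,X), (D,R,X)}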